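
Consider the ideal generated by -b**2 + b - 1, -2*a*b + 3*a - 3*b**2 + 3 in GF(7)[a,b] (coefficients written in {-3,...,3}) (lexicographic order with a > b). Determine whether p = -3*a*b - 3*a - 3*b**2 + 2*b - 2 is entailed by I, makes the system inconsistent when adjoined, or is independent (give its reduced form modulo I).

First compute the reduced Gröbner basis of I by Buchberger's algorithm.
f_1 = -b**2 + b - 1, LT = b**2.
f_2 = -2*a*b + 3*a - 3*b**2 + 3, LT = a*b.

S(f_1,f_2): lcm = a*b**2. S = -3*a*b + a + 2*b**3 - 2*b.
  leading term a*b: subtract (-2)·f_2 from -3*a*b + a + 2*b**3 - 2*b → 2*b**3 + b**2 - 2*b - 1
  leading term b**3: subtract (-2*b)·f_1 from 2*b**3 + b**2 - 2*b - 1 → 3*b**2 + 3*b - 1
  leading term b**2: subtract (-3)·f_1 from 3*b**2 + 3*b - 1 → -b + 3
  leading term b: no divisor's leading term divides it; move -b to the remainder.
  leading term 1: no divisor's leading term divides it; move 3 to the remainder.
  remainder -b + 3 ≠ 0; add h_3 = -b + 3 to the basis.

S(f_1,h_3): lcm = b**2. S = 2*b + 1.
  leading term b: subtract (-2)·h_3 from 2*b + 1 → 0
  remainder 0.

S(f_2,h_3): lcm = a*b. S = -2*a - 2*b**2 + 2.
  leading term a: no divisor's leading term divides it; move -2*a to the remainder.
  leading term b**2: subtract (2)·f_1 from -2*b**2 + 2 → -2*b - 3
  leading term b: subtract (2)·h_3 from -2*b - 3 → -2
  leading term 1: no divisor's leading term divides it; move -2 to the remainder.
  remainder -2*a - 2 ≠ 0; add h_4 = -2*a - 2 to the basis.

S(f_1,h_4): leading monomials are coprime, so the S-polynomial reduces to 0 (Buchberger's first criterion).
S(f_2,h_4): lcm = a*b. S = 2*a - 2*b**2 - b + 2.
  leading term a: subtract (-1)·h_4 from 2*a - 2*b**2 - b + 2 → -2*b**2 - b
  leading term b**2: subtract (2)·f_1 from -2*b**2 - b → -3*b + 2
  leading term b: subtract (3)·h_3 from -3*b + 2 → 0
  remainder 0.

S(h_3,h_4): leading monomials are coprime, so the S-polynomial reduces to 0 (Buchberger's first criterion).
Every S-polynomial of the final basis reduces to 0, so we have a Gröbner basis.
Inter-reduce: drop elements whose leading term is divisible by another's, tail-reduce, and make monic.
Reduced Gröbner basis: {a + 1, b - 3}.
Label its elements g_1 = a + 1, g_2 = b - 3.

Reduce p = -3*a*b - 3*a - 3*b**2 + 2*b - 2 modulo G:
  leading term a*b: subtract (-3*b)·g_1 from -3*a*b - 3*a - 3*b**2 + 2*b - 2 → -3*a - 3*b**2 - 2*b - 2
  leading term a: subtract (-3)·g_1 from -3*a - 3*b**2 - 2*b - 2 → -3*b**2 - 2*b + 1
  leading term b**2: subtract (-3*b)·g_2 from -3*b**2 - 2*b + 1 → 3*b + 1
  leading term b: subtract (3)·g_2 from 3*b + 1 → 3
  leading term 1: no divisor's leading term divides it; move 3 to the remainder.
  normal form = 3.
The normal form is nonzero, so p ∉ I. Since p minus its normal form lies in I, I + (p) = I + (r) where r = 3; decide whether this ideal is the whole ring.
Here r = 3 is a nonzero constant, hence a unit: 1 ∈ I + (p), the Gröbner basis of I + (p) is {1}, and the enlarged system has no common solution — adjoining p is inconsistent.

Adjoining -3*a*b - 3*a - 3*b**2 + 2*b - 2 makes the ideal the whole ring: the system is inconsistent.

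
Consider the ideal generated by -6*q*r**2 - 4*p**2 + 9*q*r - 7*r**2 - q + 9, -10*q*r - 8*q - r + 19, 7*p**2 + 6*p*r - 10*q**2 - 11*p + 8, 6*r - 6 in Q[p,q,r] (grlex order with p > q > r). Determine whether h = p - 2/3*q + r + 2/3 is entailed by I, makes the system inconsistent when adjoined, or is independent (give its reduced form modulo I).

First compute the reduced Gröbner basis of I by Buchberger's algorithm.
f_1 = -6*q*r**2 - 4*p**2 + 9*q*r - 7*r**2 - q + 9, LT = q*r**2.
f_2 = -10*q*r - 8*q - r + 19, LT = q*r.
f_3 = 7*p**2 + 6*p*r - 10*q**2 - 11*p + 8, LT = p**2.
f_4 = 6*r - 6, LT = r.

S(f_1,f_2): lcm = q*r**2. S = 2/3*p**2 - 23/10*q*r + 16/15*r**2 + 1/6*q + 19/10*r - 3/2.
  reduce S modulo (f_1, f_2, f_3, f_4):
  remainder 20/21*q**2 + 10/21*p + 301/150*q - 3607/1050 ≠ 0; add k_5 = 20/21*q**2 + 10/21*p + 301/150*q - 3607/1050 to the basis.

S(f_1,f_4): lcm = q*r**2. S = 2/3*p**2 - 1/2*q*r + 7/6*r**2 + 1/6*q - 3/2.
  reduce S modulo (f_1, f_2, f_3, f_4, k_5):
  remainder -36/25*q + 36/25 ≠ 0; add k_6 = -36/25*q + 36/25 to the basis.

S(f_1,k_5): lcm = q**2*r**2. S = 2/3*p**2*q - 1/2*p*r**2 - 3/2*q**2*r - 2821/3000*q*r**2 + 1/6*q**2 + 3607/1000*r**2 - 3/2*q.
  reduce S modulo (f_1, f_2, f_3, f_4, k_5, k_6):
  remainder -9/50*p + 9/50 ≠ 0; add k_7 = -9/50*p + 9/50 to the basis.

The other S-polynomials (S(f_1,f_3), S(f_2,f_3), S(f_2,f_4), S(f_3,f_4), S(f_2,k_5), S(f_3,k_5), S(f_4,k_5), S(f_1,k_6), S(f_2,k_6), S(f_3,k_6), S(f_4,k_6), S(k_5,k_6), S(f_1,k_7), S(f_2,k_7), S(f_3,k_7), S(f_4,k_7), S(k_5,k_7), S(k_6,k_7)) all reduce to 0 modulo the current basis, so we have a Gröbner basis.
Inter-reduce: drop elements whose leading term is divisible by another's, tail-reduce, and make monic.
Reduced Gröbner basis: {p - 1, q - 1, r - 1}.
Label its elements g_1 = p - 1, g_2 = q - 1, g_3 = r - 1.

Reduce h = p - 2/3*q + r + 2/3 modulo G:
  leading term p: subtract (1)·g_1 from p - 2/3*q + r + 2/3 → -2/3*q + r + 5/3
  leading term q: subtract (-2/3)·g_2 from -2/3*q + r + 5/3 → r + 1
  leading term r: subtract (1)·g_3 from r + 1 → 2
  leading term 1: no divisor's leading term divides it; move 2 to the remainder.
  normal form = 2.
The normal form is nonzero, so h ∉ I. Since h minus its normal form lies in I, I + (h) = I + (n) where n = 2; decide whether this ideal is the whole ring.
Here n = 2 is a nonzero constant, hence a unit: 1 ∈ I + (h), the Gröbner basis of I + (h) is {1}, and the enlarged system has no common solution — adjoining h is inconsistent.

Adjoining p - 2/3*q + r + 2/3 makes the ideal the whole ring: the system is inconsistent.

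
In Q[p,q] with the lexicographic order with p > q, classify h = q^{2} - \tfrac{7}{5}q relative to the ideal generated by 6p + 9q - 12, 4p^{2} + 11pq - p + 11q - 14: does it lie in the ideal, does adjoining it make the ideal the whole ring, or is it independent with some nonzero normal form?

First compute the reduced Gröbner basis of I by Buchberger's algorithm.
f_1 = 6p + 9q - 12, LT = p.
f_2 = 4p^{2} + 11pq - p + 11q - 14, LT = p^{2}.

S(f_1,f_2): lcm = p^{2}. S = -\tfrac{5}{4}pq - \tfrac{7}{4}p - \tfrac{11}{4}q + \tfrac{7}{2}.
  leading term pq: subtract (-\tfrac{5}{24}q)·f_1 from -\tfrac{5}{4}pq - \tfrac{7}{4}p - \tfrac{11}{4}q + \tfrac{7}{2} → -\tfrac{7}{4}p + \tfrac{15}{8}q^{2} - \tfrac{21}{4}q + \tfrac{7}{2}
  leading term p: subtract (-\tfrac{7}{24})·f_1 from -\tfrac{7}{4}p + \tfrac{15}{8}q^{2} - \tfrac{21}{4}q + \tfrac{7}{2} → \tfrac{15}{8}q^{2} - \tfrac{21}{8}q
  leading term q^{2}: no divisor's leading term divides it; move \tfrac{15}{8}q^{2} to the remainder.
  leading term q: no divisor's leading term divides it; move -\tfrac{21}{8}q to the remainder.
  remainder \tfrac{15}{8}q^{2} - \tfrac{21}{8}q ≠ 0; add k_3 = \tfrac{15}{8}q^{2} - \tfrac{21}{8}q to the basis.

The other S-polynomials (S(f_1,k_3), S(f_2,k_3)) all reduce to 0 modulo the current basis, so we have a Gröbner basis.
Inter-reduce: drop elements whose leading term is divisible by another's, tail-reduce, and make monic.
Reduced Gröbner basis: {p + \tfrac{3}{2}q - 2, q^{2} - \tfrac{7}{5}q}.
Label its elements g_1 = p + \tfrac{3}{2}q - 2, g_2 = q^{2} - \tfrac{7}{5}q.

Reduce h = q^{2} - \tfrac{7}{5}q modulo G:
  leading term q^{2}: subtract (1)·g_2 from q^{2} - \tfrac{7}{5}q → 0
  normal form = 0.
Since the normal form is 0, h ∈ I.

The remainder on division by a Gröbner basis is unique — it is the normal form.

q^{2} - \tfrac{7}{5}q lies in I (it reduces to 0).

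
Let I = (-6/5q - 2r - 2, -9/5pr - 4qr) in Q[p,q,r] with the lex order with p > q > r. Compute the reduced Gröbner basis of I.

G = {pr - 100/27r^2 - 100/27r, q + 5/3r + 5/3}

This is the nonlinear analogue of row-reducing a linear system.

f_1 = -6/5q - 2r - 2, LT = q.
f_2 = -9/5pr - 4qr, LT = pr.

The S-polynomials (S(f_1,f_2)) all reduce to 0 modulo the current basis, so we have a Gröbner basis.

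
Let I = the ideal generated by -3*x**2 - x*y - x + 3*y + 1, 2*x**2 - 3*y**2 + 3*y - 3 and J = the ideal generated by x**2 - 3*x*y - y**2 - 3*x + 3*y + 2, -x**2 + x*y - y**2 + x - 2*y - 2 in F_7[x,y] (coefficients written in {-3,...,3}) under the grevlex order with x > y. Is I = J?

Yes, the ideals are equal.

Equality of ideals is decidable: compute both reduced Gröbner bases (unique for the ordering) and check whether they agree.
Buchberger on the first generating set:
f_1 = -3*x**2 - x*y - x + 3*y + 1, LT = x**2.
f_2 = 2*x**2 - 3*y**2 + 3*y - 3, LT = x**2.

S(f_1,f_2): lcm = x**2. S = -2*x*y - 2*y**2 - 2*x + y.
  leading term x*y: no divisor's leading term divides it; move -2*x*y to the remainder.
  leading term y**2: no divisor's leading term divides it; move -2*y**2 to the remainder.
  leading term x: no divisor's leading term divides it; move -2*x to the remainder.
  leading term y: no divisor's leading term divides it; move y to the remainder.
  remainder -2*x*y - 2*y**2 - 2*x + y ≠ 0; add g_3 = -2*x*y - 2*y**2 - 2*x + y to the basis.

S(f_1,g_3): lcm = x**2*y. S = -3*x*y**2 - x**2 + 2*x*y - y**2 + 2*y.
  leading term x*y**2: subtract (-2*y)·g_3 from -3*x*y**2 - x**2 + 2*x*y - y**2 + 2*y → 3*y**3 - x**2 - 2*x*y + y**2 + 2*y
  leading term y**3: no divisor's leading term divides it; move 3*y**3 to the remainder.
  leading term x**2: subtract (-2)·f_1 from -x**2 - 2*x*y + y**2 + 2*y → 3*x*y + y**2 - 2*x + y + 2
  leading term x*y: subtract (2)·g_3 from 3*x*y + y**2 - 2*x + y + 2 → -2*y**2 + 2*x - y + 2
  leading term y**2: no divisor's leading term divides it; move -2*y**2 to the remainder.
  leading term x: no divisor's leading term divides it; move 2*x to the remainder.
  leading term y: no divisor's leading term divides it; move -y to the remainder.
  leading term 1: no divisor's leading term divides it; move 2 to the remainder.
  remainder 3*y**3 - 2*y**2 + 2*x - y + 2 ≠ 0; add g_4 = 3*y**3 - 2*y**2 + 2*x - y + 2 to the basis.

The other S-polynomials (S(f_2,g_3), S(f_1,g_4), S(f_2,g_4), S(g_3,g_4)) all reduce to 0 modulo the current basis, so we have a Gröbner basis.
Inter-reduce: drop elements whose leading term is divisible by another's, tail-reduce, and make monic.
Reduced Gröbner basis: {y**3 - 3*y**2 + 3*x + 2*y + 3, x**2 + 2*y**2 - 2*y + 2, x*y + y**2 + x + 3*y}.

Buchberger on the second generating set:
h_1 = x**2 - 3*x*y - y**2 - 3*x + 3*y + 2, LT = x**2.
h_2 = -x**2 + x*y - y**2 + x - 2*y - 2, LT = x**2.

S(h_1,h_2): lcm = x**2. S = -2*x*y - 2*y**2 - 2*x + y.
  leading term x*y: no divisor's leading term divides it; move -2*x*y to the remainder.
  leading term y**2: no divisor's leading term divides it; move -2*y**2 to the remainder.
  leading term x: no divisor's leading term divides it; move -2*x to the remainder.
  leading term y: no divisor's leading term divides it; move y to the remainder.
  remainder -2*x*y - 2*y**2 - 2*x + y ≠ 0; add k_3 = -2*x*y - 2*y**2 - 2*x + y to the basis.

S(h_1,k_3): lcm = x**2*y. S = 3*x*y**2 - y**3 - x**2 + x*y + 3*y**2 + 2*y.
  leading term x*y**2: subtract (2*y)·k_3 from 3*x*y**2 - y**3 - x**2 + x*y + 3*y**2 + 2*y → 3*y**3 - x**2 - 2*x*y + y**2 + 2*y
  leading term y**3: no divisor's leading term divides it; move 3*y**3 to the remainder.
  leading term x**2: subtract (-1)·h_1 from -x**2 - 2*x*y + y**2 + 2*y → 2*x*y - 3*x - 2*y + 2
  leading term x*y: subtract (-1)·k_3 from 2*x*y - 3*x - 2*y + 2 → -2*y**2 + 2*x - y + 2
  leading term y**2: no divisor's leading term divides it; move -2*y**2 to the remainder.
  leading term x: no divisor's leading term divides it; move 2*x to the remainder.
  leading term y: no divisor's leading term divides it; move -y to the remainder.
  leading term 1: no divisor's leading term divides it; move 2 to the remainder.
  remainder 3*y**3 - 2*y**2 + 2*x - y + 2 ≠ 0; add k_4 = 3*y**3 - 2*y**2 + 2*x - y + 2 to the basis.

The other S-polynomials (S(h_2,k_3), S(h_1,k_4), S(h_2,k_4), S(k_3,k_4)) all reduce to 0 modulo the current basis, so we have a Gröbner basis.
Inter-reduce: drop elements whose leading term is divisible by another's, tail-reduce, and make monic.
Reduced Gröbner basis: {y**3 - 3*y**2 + 3*x + 2*y + 3, x**2 + 2*y**2 - 2*y + 2, x*y + y**2 + x + 3*y}.

The two bases agree; hence the ideals are identical.
The same test decides containment: I ⊆ J iff every generator of I reduces to 0 modulo a Gröbner basis of J.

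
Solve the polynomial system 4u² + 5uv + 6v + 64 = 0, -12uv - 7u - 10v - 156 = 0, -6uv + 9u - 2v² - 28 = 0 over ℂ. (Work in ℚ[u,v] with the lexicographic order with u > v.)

{(2, -5)}

Compute a lex Gröbner basis by Buchberger's algorithm.
f_1 = 4u² + 5uv + 6v + 64, LT = u².
f_2 = -12uv - 7u - 10v - 156, LT = uv.
f_3 = -6uv + 9u - 2v² - 28, LT = uv.

S(f_1,f_2): lcm = u²v. S = -7/12u² + 5/4uv² - ⅚uv - 13u + 3/2v² + 16v.
  leading term u²: subtract (-7/48)·f_1 from -7/12u² + 5/4uv² - ⅚uv - 13u + 3/2v² + 16v → 5/4uv² - 5/48uv - 13u + 3/2v² + 135/8v + 28/3
  leading term uv²: subtract (-5/48v)·f_2 from 5/4uv² - 5/48uv - 13u + 3/2v² + 135/8v + 28/3 → -⅚uv - 13u + 11/24v² + ⅝v + 28/3
  leading term uv: subtract (5/72)·f_2 from -⅚uv - 13u + 11/24v² + ⅝v + 28/3 → -901/72u + 11/24v² + 95/72v + 121/6
  leading term u: no divisor's leading term divides it; move -901/72u to the remainder.
  leading term v²: no divisor's leading term divides it; move 11/24v² to the remainder.
  leading term v: no divisor's leading term divides it; move 95/72v to the remainder.
  leading term 1: no divisor's leading term divides it; move 121/6 to the remainder.
  remainder -901/72u + 11/24v² + 95/72v + 121/6 ≠ 0; add h_4 = -901/72u + 11/24v² + 95/72v + 121/6 to the basis.

S(f_1,f_3): lcm = u²v. S = 3/2u² + 11/12uv² - 14/3u + 3/2v² + 16v.
  leading term u²: subtract (⅜)·f_1 from 3/2u² + 11/12uv² - 14/3u + 3/2v² + 16v → 11/12uv² - 15/8uv - 14/3u + 3/2v² + 55/4v - 24
  leading term uv²: subtract (-11/144v)·f_2 from 11/12uv² - 15/8uv - 14/3u + 3/2v² + 55/4v - 24 → -347/144uv - 14/3u + 53/72v² + 11/6v - 24
  leading term uv: subtract (347/1728)·f_2 from -347/144uv - 14/3u + 53/72v² + 11/6v - 24 → -5635/1728u + 53/72v² + 3319/864v + 1055/144
  leading term u: subtract (5635/21624)·h_4 from -5635/1728u + 53/72v² + 3319/864v + 1055/144 → 320039/518976v² + 605057/172992v + 16795/8109
  leading term v²: no divisor's leading term divides it; move 320039/518976v² to the remainder.
  leading term v: no divisor's leading term divides it; move 605057/172992v to the remainder.
  leading term 1: no divisor's leading term divides it; move 16795/8109 to the remainder.
  remainder 320039/518976v² + 605057/172992v + 16795/8109 ≠ 0; add h_5 = 320039/518976v² + 605057/172992v + 16795/8109 to the basis.

S(f_2,f_3): lcm = uv. S = 25/12u - ⅓v² + ⅚v + 25/3.
  leading term u: subtract (-150/901)·h_4 from 25/12u - ⅓v² + ⅚v + 25/3 → -2779/10812v² + 3795/3604v + 31600/2703
  leading term v²: subtract (-133392/320039)·h_5 from -2779/10812v² + 3795/3604v + 31600/2703 → 803552/320039v + 4017760/320039
  leading term v: no divisor's leading term divides it; move 803552/320039v to the remainder.
  leading term 1: no divisor's leading term divides it; move 4017760/320039 to the remainder.
  remainder 803552/320039v + 4017760/320039 ≠ 0; add h_6 = 803552/320039v + 4017760/320039 to the basis.

The other S-polynomials (S(f_1,h_4), S(f_2,h_4), S(f_3,h_4), S(f_1,h_5), S(f_2,h_5), S(f_3,h_5), S(h_4,h_5), S(f_1,h_6), S(f_2,h_6), S(f_3,h_6), S(h_4,h_6), S(h_5,h_6)) all reduce to 0 modulo the current basis, so we have a Gröbner basis.
Inter-reduce: drop elements whose leading term is divisible by another's, tail-reduce, and make monic.
Reduced Gröbner basis: {u - 2, v + 5}.

Elimination: the polynomial v + 5 lies in the elimination ideal for v, so v ∈ {-5}. For each such v, the remaining basis elements (now univariate) give the rest of the solution.
  v = -5: the earlier basis element becomes u - 2 = 0, giving u = 2 — point (2, -5).
Each listed point satisfies every original equation (direct substitution).
This is the nonlinear analogue of row-reducing a linear system.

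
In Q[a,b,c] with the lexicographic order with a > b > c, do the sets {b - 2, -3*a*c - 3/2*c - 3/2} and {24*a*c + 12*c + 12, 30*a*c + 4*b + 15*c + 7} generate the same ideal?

Yes, the ideals are equal.

Equality of ideals is decidable: compute both reduced Gröbner bases (unique for the ordering) and check whether they agree.
Buchberger on the first generating set:
f_1 = b - 2, LT = b.
f_2 = -3*a*c - 3/2*c - 3/2, LT = a*c.

The S-polynomials (S(f_1,f_2)) all reduce to 0 modulo the current basis, so we have a Gröbner basis.
Inter-reduce: drop elements whose leading term is divisible by another's, tail-reduce, and make monic.
Reduced Gröbner basis: {a*c + 1/2*c + 1/2, b - 2}.

Buchberger on the second generating set:
h_1 = 24*a*c + 12*c + 12, LT = a*c.
h_2 = 30*a*c + 4*b + 15*c + 7, LT = a*c.

S(h_1,h_2): lcm = a*c. S = -2/15*b + 4/15.
  leading term b: no divisor's leading term divides it; move -2/15*b to the remainder.
  leading term 1: no divisor's leading term divides it; move 4/15 to the remainder.
  remainder -2/15*b + 4/15 ≠ 0; add k_3 = -2/15*b + 4/15 to the basis.

The other S-polynomials (S(h_1,k_3), S(h_2,k_3)) all reduce to 0 modulo the current basis, so we have a Gröbner basis.
Inter-reduce: drop elements whose leading term is divisible by another's, tail-reduce, and make monic.
Reduced Gröbner basis: {a*c + 1/2*c + 1/2, b - 2}.

The two bases agree; hence the ideals are identical.
The same test decides containment: I ⊆ J iff every generator of I reduces to 0 modulo a Gröbner basis of J.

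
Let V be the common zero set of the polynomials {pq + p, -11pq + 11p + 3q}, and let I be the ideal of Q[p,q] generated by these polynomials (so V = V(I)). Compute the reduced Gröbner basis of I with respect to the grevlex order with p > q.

f_1 = pq + p, LT = pq.
f_2 = -11pq + 11p + 3q, LT = pq.

S(f_1,f_2): lcm = pq. S = 2p + \tfrac{3}{11}q.
  reduce S modulo (f_1, f_2):
  remainder 2p + \tfrac{3}{11}q ≠ 0; add g_3 = 2p + \tfrac{3}{11}q to the basis.

S(f_1,g_3): lcm = pq. S = -\tfrac{3}{22}q^{2} + p.
  reduce S modulo (f_1, f_2, g_3):
  remainder -\tfrac{3}{22}q^{2} - \tfrac{3}{22}q ≠ 0; add g_4 = -\tfrac{3}{22}q^{2} - \tfrac{3}{22}q to the basis.

The other S-polynomials (S(f_2,g_3), S(f_1,g_4), S(f_2,g_4), S(g_3,g_4)) all reduce to 0 modulo the current basis, so we have a Gröbner basis.
Inter-reduce: drop elements whose leading term is divisible by another's, tail-reduce, and make monic.

G = {q^{2} + q, p + \tfrac{3}{22}q}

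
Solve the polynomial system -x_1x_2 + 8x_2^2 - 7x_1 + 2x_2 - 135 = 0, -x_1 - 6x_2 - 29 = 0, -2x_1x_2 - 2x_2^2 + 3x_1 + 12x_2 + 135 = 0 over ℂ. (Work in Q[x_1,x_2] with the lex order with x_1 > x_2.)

Compute a lex Gröbner basis by Buchberger's algorithm.
f_1 = -x_1x_2 - 7x_1 + 8x_2^2 + 2x_2 - 135, LT = x_1x_2.
f_2 = -x_1 - 6x_2 - 29, LT = x_1.
f_3 = -2x_1x_2 + 3x_1 - 2x_2^2 + 12x_2 + 135, LT = x_1x_2.

S(f_1,f_2): lcm = x_1x_2. S = 7x_1 - 14x_2^2 - 31x_2 + 135.
  leading term x_1: subtract (-7)·f_2 from 7x_1 - 14x_2^2 - 31x_2 + 135 → -14x_2^2 - 73x_2 - 68
  leading term x_2^2: no divisor's leading term divides it; move -14x_2^2 to the remainder.
  leading term x_2: no divisor's leading term divides it; move -73x_2 to the remainder.
  leading term 1: no divisor's leading term divides it; move -68 to the remainder.
  remainder -14x_2^2 - 73x_2 - 68 ≠ 0; add h_4 = -14x_2^2 - 73x_2 - 68 to the basis.

S(f_1,f_3): lcm = x_1x_2. S = 17/2x_1 - 9x_2^2 + 4x_2 + 405/2.
  leading term x_1: subtract (-17/2)·f_2 from 17/2x_1 - 9x_2^2 + 4x_2 + 405/2 → -9x_2^2 - 47x_2 - 44
  leading term x_2^2: subtract (9/14)·h_4 from -9x_2^2 - 47x_2 - 44 → -1/14x_2 - 2/7
  leading term x_2: no divisor's leading term divides it; move -1/14x_2 to the remainder.
  leading term 1: no divisor's leading term divides it; move -2/7 to the remainder.
  remainder -1/14x_2 - 2/7 ≠ 0; add h_5 = -1/14x_2 - 2/7 to the basis.

The other S-polynomials (S(f_2,f_3), S(f_1,h_4), S(f_2,h_4), S(f_3,h_4), S(f_1,h_5), S(f_2,h_5), S(f_3,h_5), S(h_4,h_5)) all reduce to 0 modulo the current basis, so we have a Gröbner basis.
Inter-reduce: drop elements whose leading term is divisible by another's, tail-reduce, and make monic.
Reduced Gröbner basis: {x_1 + 5, x_2 + 4}.

From the last basis element, x_2 + 4 = 0, so x_2 takes values in {-4}. Each choice, substituted upward through the basis, yields the corresponding point(s) of the solution set.
  x_2 = -4: the earlier basis element becomes x_1 + 5 = 0, giving x_1 = -5 — point (-5, -4).
Substituting each solution back into the original system confirms all equations vanish.

{(-5, -4)}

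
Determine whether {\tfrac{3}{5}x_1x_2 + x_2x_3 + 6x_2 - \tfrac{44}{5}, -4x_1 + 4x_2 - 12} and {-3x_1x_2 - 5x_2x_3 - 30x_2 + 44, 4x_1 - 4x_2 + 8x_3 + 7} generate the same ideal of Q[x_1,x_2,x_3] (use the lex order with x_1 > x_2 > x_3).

Since reduced Gröbner bases are canonical representatives of ideals under a given ordering, it suffices to compute and compare them.
Buchberger on the first generating set:
f_1 = \tfrac{3}{5}x_1x_2 + x_2x_3 + 6x_2 - \tfrac{44}{5}, LT = x_1x_2.
f_2 = -4x_1 + 4x_2 - 12, LT = x_1.

S(f_1,f_2): lcm = x_1x_2. S = x_2^{2} + \tfrac{5}{3}x_2x_3 + 7x_2 - \tfrac{44}{3}.
  reduce S modulo (f_1, f_2):
  remainder x_2^{2} + \tfrac{5}{3}x_2x_3 + 7x_2 - \tfrac{44}{3} ≠ 0; add g_3 = x_2^{2} + \tfrac{5}{3}x_2x_3 + 7x_2 - \tfrac{44}{3} to the basis.

The other S-polynomials (S(f_1,g_3), S(f_2,g_3)) all reduce to 0 modulo the current basis, so we have a Gröbner basis.
Inter-reduce: drop elements whose leading term is divisible by another's, tail-reduce, and make monic.
Reduced Gröbner basis: {x_1 - x_2 + 3, x_2^{2} + \tfrac{5}{3}x_2x_3 + 7x_2 - \tfrac{44}{3}}.

Buchberger on the second generating set:
h_1 = -3x_1x_2 - 5x_2x_3 - 30x_2 + 44, LT = x_1x_2.
h_2 = 4x_1 - 4x_2 + 8x_3 + 7, LT = x_1.

S(h_1,h_2): lcm = x_1x_2. S = x_2^{2} - \tfrac{1}{3}x_2x_3 + \tfrac{33}{4}x_2 - \tfrac{44}{3}.
  reduce S modulo (h_1, h_2):
  remainder x_2^{2} - \tfrac{1}{3}x_2x_3 + \tfrac{33}{4}x_2 - \tfrac{44}{3} ≠ 0; add k_3 = x_2^{2} - \tfrac{1}{3}x_2x_3 + \tfrac{33}{4}x_2 - \tfrac{44}{3} to the basis.

The other S-polynomials (S(h_1,k_3), S(h_2,k_3)) all reduce to 0 modulo the current basis, so we have a Gröbner basis.
Inter-reduce: drop elements whose leading term is divisible by another's, tail-reduce, and make monic.
Reduced Gröbner basis: {x_1 - x_2 + 2x_3 + \tfrac{7}{4}, x_2^{2} - \tfrac{1}{3}x_2x_3 + \tfrac{33}{4}x_2 - \tfrac{44}{3}}.

Since the reduced bases disagree, the two ideals are not the same.

No, the ideals differ.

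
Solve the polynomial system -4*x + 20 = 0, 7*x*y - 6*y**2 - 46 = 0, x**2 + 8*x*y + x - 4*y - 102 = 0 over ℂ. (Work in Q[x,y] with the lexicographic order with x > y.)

Compute a lex Gröbner basis by Buchberger's algorithm.
f_1 = -4*x + 20, LT = x.
f_2 = 7*x*y - 6*y**2 - 46, LT = x*y.
f_3 = x**2 + 8*x*y + x - 4*y - 102, LT = x**2.

S(f_1,f_2): lcm = x*y. S = 6/7*y**2 - 5*y + 46/7.
  leading term y**2: no divisor's leading term divides it; move 6/7*y**2 to the remainder.
  leading term y: no divisor's leading term divides it; move -5*y to the remainder.
  leading term 1: no divisor's leading term divides it; move 46/7 to the remainder.
  remainder 6/7*y**2 - 5*y + 46/7 ≠ 0; add h_4 = 6/7*y**2 - 5*y + 46/7 to the basis.

S(f_1,f_3): lcm = x**2. S = -8*x*y - 6*x + 4*y + 102.
  leading term x*y: subtract (2*y)·f_1 from -8*x*y - 6*x + 4*y + 102 → -6*x - 36*y + 102
  leading term x: subtract (3/2)·f_1 from -6*x - 36*y + 102 → -36*y + 72
  leading term y: no divisor's leading term divides it; move -36*y to the remainder.
  leading term 1: no divisor's leading term divides it; move 72 to the remainder.
  remainder -36*y + 72 ≠ 0; add h_5 = -36*y + 72 to the basis.

S(f_2,f_3): lcm = x**2*y. S = -62/7*x*y**2 - x*y - 46/7*x + 4*y**2 + 102*y.
  leading term x*y**2: subtract (31/14*y**2)·f_1 from -62/7*x*y**2 - x*y - 46/7*x + 4*y**2 + 102*y → -x*y - 46/7*x - 282/7*y**2 + 102*y
  leading term x*y: subtract (1/4*y)·f_1 from -x*y - 46/7*x - 282/7*y**2 + 102*y → -46/7*x - 282/7*y**2 + 97*y
  leading term x: subtract (23/14)·f_1 from -46/7*x - 282/7*y**2 + 97*y → -282/7*y**2 + 97*y - 230/7
  leading term y**2: subtract (-47)·h_4 from -282/7*y**2 + 97*y - 230/7 → -138*y + 276
  leading term y: subtract (23/6)·h_5 from -138*y + 276 → 0
  remainder 0.

S(f_1,h_4): leading monomials are coprime, so the S-polynomial reduces to 0 (Buchberger's first criterion).
S(f_2,h_4): lcm = x*y**2. S = 35/6*x*y - 23/3*x - 6/7*y**3 - 46/7*y.
  leading term x*y: subtract (-35/24*y)·f_1 from 35/6*x*y - 23/3*x - 6/7*y**3 - 46/7*y → -23/3*x - 6/7*y**3 + 949/42*y
  leading term x: subtract (23/12)·f_1 from -23/3*x - 6/7*y**3 + 949/42*y → -6/7*y**3 + 949/42*y - 115/3
  leading term y**3: subtract (-y)·h_4 from -6/7*y**3 + 949/42*y - 115/3 → -5*y**2 + 175/6*y - 115/3
  leading term y**2: subtract (-35/6)·h_4 from -5*y**2 + 175/6*y - 115/3 → 0
  remainder 0.

S(f_3,h_4): leading monomials are coprime, so the S-polynomial reduces to 0 (Buchberger's first criterion).
S(f_1,h_5): leading monomials are coprime, so the S-polynomial reduces to 0 (Buchberger's first criterion).
S(f_2,h_5): lcm = x*y. S = 2*x - 6/7*y**2 - 46/7.
  leading term x: subtract (-1/2)·f_1 from 2*x - 6/7*y**2 - 46/7 → -6/7*y**2 + 24/7
  leading term y**2: subtract (-1)·h_4 from -6/7*y**2 + 24/7 → -5*y + 10
  leading term y: subtract (5/36)·h_5 from -5*y + 10 → 0
  remainder 0.

S(f_3,h_5): leading monomials are coprime, so the S-polynomial reduces to 0 (Buchberger's first criterion).
S(h_4,h_5): lcm = y**2. S = -23/6*y + 23/3.
  leading term y: subtract (23/216)·h_5 from -23/6*y + 23/3 → 0
  remainder 0.

Every S-polynomial of the final basis reduces to 0, so we have a Gröbner basis.
Inter-reduce: drop elements whose leading term is divisible by another's, tail-reduce, and make monic.
Reduced Gröbner basis: {x - 5, y - 2}.

Elimination: the polynomial y - 2 lies in the elimination ideal for y, so y ∈ {2}. For each such y, the remaining basis elements (now univariate) give the rest of the solution.
  y = 2: the earlier basis element becomes x - 5 = 0, giving x = 5 — point (5, 2).

{(5, 2)}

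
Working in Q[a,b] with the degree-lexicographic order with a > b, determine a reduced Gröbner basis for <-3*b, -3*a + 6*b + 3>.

This is the nonlinear analogue of row-reducing a linear system.

f_1 = -3*b, LT = b.
f_2 = -3*a + 6*b + 3, LT = a.

The S-polynomials (S(f_1,f_2)) all reduce to 0 modulo the current basis, so we have a Gröbner basis.

G = {a - 1, b}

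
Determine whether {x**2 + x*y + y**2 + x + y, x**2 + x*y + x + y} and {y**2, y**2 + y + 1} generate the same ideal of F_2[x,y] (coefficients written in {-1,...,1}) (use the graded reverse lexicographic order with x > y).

Equality of ideals is decidable: compute both reduced Gröbner bases (unique for the ordering) and check whether they agree.
Buchberger on the first generating set:
f_1 = x**2 + x*y + y**2 + x + y, LT = x**2.
f_2 = x**2 + x*y + x + y, LT = x**2.

S(f_1,f_2): lcm = x**2. S = y**2.
  reduce S modulo (f_1, f_2):
  remainder y**2 ≠ 0; add g_3 = y**2 to the basis.

The other S-polynomials (S(f_1,g_3), S(f_2,g_3)) all reduce to 0 modulo the current basis, so we have a Gröbner basis.
Inter-reduce: drop elements whose leading term is divisible by another's, tail-reduce, and make monic.
Reduced Gröbner basis: {x**2 + x*y + x + y, y**2}.

Buchberger on the second generating set:
h_1 = y**2, LT = y**2.
h_2 = y**2 + y + 1, LT = y**2.

S(h_1,h_2): lcm = y**2. S = y + 1.
  reduce S modulo (h_1, h_2):
  remainder y + 1 ≠ 0; add k_3 = y + 1 to the basis.

S(h_1,k_3): lcm = y**2. S = y.
  reduce S modulo (h_1, h_2, k_3):
  remainder 1 ≠ 0; add k_4 = 1 to the basis.

The other S-polynomials (S(h_2,k_3), S(h_1,k_4), S(h_2,k_4), S(k_3,k_4)) all reduce to 0 modulo the current basis, so we have a Gröbner basis.
Inter-reduce: drop elements whose leading term is divisible by another's, tail-reduce, and make monic.
Reduced Gröbner basis: {1}.

Since the reduced bases disagree, the two ideals are not the same.

No, the ideals differ.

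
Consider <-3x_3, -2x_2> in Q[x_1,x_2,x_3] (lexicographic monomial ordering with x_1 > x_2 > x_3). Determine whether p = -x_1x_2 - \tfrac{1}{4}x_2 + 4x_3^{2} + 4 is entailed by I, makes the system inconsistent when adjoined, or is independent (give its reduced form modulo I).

First compute the reduced Gröbner basis of I by Buchberger's algorithm.
f_1 = -3x_3, LT = x_3.
f_2 = -2x_2, LT = x_2.

The S-polynomials (S(f_1,f_2)) all reduce to 0 modulo the current basis, so we have a Gröbner basis.
Inter-reduce: drop elements whose leading term is divisible by another's, tail-reduce, and make monic.
Reduced Gröbner basis: {x_2, x_3}.
Label its elements g_1 = x_2, g_2 = x_3.

Reduce p = -x_1x_2 - \tfrac{1}{4}x_2 + 4x_3^{2} + 4 modulo G:
  leading term x_1x_2: subtract (-x_1)·g_1 from -x_1x_2 - \tfrac{1}{4}x_2 + 4x_3^{2} + 4 → -\tfrac{1}{4}x_2 + 4x_3^{2} + 4
  leading term x_2: subtract (-\tfrac{1}{4})·g_1 from -\tfrac{1}{4}x_2 + 4x_3^{2} + 4 → 4x_3^{2} + 4
  leading term x_3^{2}: subtract (4x_3)·g_2 from 4x_3^{2} + 4 → 4
  leading term 1: no divisor's leading term divides it; move 4 to the remainder.
  normal form = 4.
The normal form is nonzero, so p ∉ I. Since p minus its normal form lies in I, I + (p) = I + (r) where r = 4; decide whether this ideal is the whole ring.
Here r = 4 is a nonzero constant, hence a unit: 1 ∈ I + (p), the Gröbner basis of I + (p) is {1}, and the enlarged system has no common solution — adjoining p is inconsistent.

Adjoining -x_1x_2 - \tfrac{1}{4}x_2 + 4x_3^{2} + 4 makes the ideal the whole ring: the system is inconsistent.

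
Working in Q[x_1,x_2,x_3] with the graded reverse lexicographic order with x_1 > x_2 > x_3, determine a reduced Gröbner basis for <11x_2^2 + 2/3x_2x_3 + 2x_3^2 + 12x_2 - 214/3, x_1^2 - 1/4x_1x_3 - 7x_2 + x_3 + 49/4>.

f_1 = 11x_2^2 + 2/3x_2x_3 + 2x_3^2 + 12x_2 - 214/3, LT = x_2^2.
f_2 = x_1^2 - 1/4x_1x_3 - 7x_2 + x_3 + 49/4, LT = x_1^2.

S(f_1,f_2): leading monomials are coprime, so the S-polynomial reduces to 0 (Buchberger's first criterion).
Every S-polynomial of the final basis reduces to 0, so we have a Gröbner basis.

G = {x_1^2 - 1/4x_1x_3 - 7x_2 + x_3 + 49/4, x_2^2 + 2/33x_2x_3 + 2/11x_3^2 + 12/11x_2 - 214/33}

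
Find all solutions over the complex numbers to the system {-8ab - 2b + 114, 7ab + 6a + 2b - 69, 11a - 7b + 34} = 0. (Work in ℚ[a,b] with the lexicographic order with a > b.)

{(-5, -3)}

Compute a lex Gröbner basis by Buchberger's algorithm.
f_1 = -8ab - 2b + 114, LT = ab.
f_2 = 7ab + 6a + 2b - 69, LT = ab.
f_3 = 11a - 7b + 34, LT = a.

S(f_1,f_2): lcm = ab. S = -6/7a - 1/28b - 123/28.
  leading term a: subtract (-6/77)·f_3 from -6/7a - 1/28b - 123/28 → -179/308b - 537/308
  leading term b: no divisor's leading term divides it; move -179/308b to the remainder.
  leading term 1: no divisor's leading term divides it; move -537/308 to the remainder.
  remainder -179/308b - 537/308 ≠ 0; add h_4 = -179/308b - 537/308 to the basis.

The other S-polynomials (S(f_1,f_3), S(f_2,f_3), S(f_1,h_4), S(f_2,h_4), S(f_3,h_4)) all reduce to 0 modulo the current basis, so we have a Gröbner basis.
Inter-reduce: drop elements whose leading term is divisible by another's, tail-reduce, and make monic.
Reduced Gröbner basis: {a + 5, b + 3}.

The lex basis is triangular: the last element involves only b. Solving b + 3 = 0 gives b ∈ {-3}; substituting each value into the earlier elements determines the remaining variables.
  b = -3: the earlier basis element becomes a + 5 = 0, giving a = -5 — point (-5, -3).
Check: every point annihilates each of the original generators.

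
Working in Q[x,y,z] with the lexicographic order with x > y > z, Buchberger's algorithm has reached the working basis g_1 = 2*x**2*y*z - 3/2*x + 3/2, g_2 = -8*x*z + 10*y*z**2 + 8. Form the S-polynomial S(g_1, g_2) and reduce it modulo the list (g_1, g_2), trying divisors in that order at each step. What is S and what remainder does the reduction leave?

lcm(LM(g_1), LM(g_2)) = x**2*y*z.
S = (lcm/LT(g_1))·g_1 − (lcm/LT(g_2))·g_2 = 5/4*x*y**2*z**2 + x*y - 3/4*x + 3/4.
Reduce S modulo (g_1, g_2) in that order:
  leading term x*y**2*z**2: subtract (-5/32*y**2*z)·g_2 from 5/4*x*y**2*z**2 + x*y - 3/4*x + 3/4 → x*y - 3/4*x + 25/16*y**3*z**3 + 5/4*y**2*z + 3/4
  leading term x*y: no divisor's leading term divides it; move x*y to the remainder.
  leading term x: no divisor's leading term divides it; move -3/4*x to the remainder.
  leading term y**3*z**3: no divisor's leading term divides it; move 25/16*y**3*z**3 to the remainder.
  leading term y**2*z: no divisor's leading term divides it; move 5/4*y**2*z to the remainder.
  leading term 1: no divisor's leading term divides it; move 3/4 to the remainder.
The remainder x*y - 3/4*x + 25/16*y**3*z**3 + 5/4*y**2*z + 3/4 is nonzero, so it would be added as the next basis element.
An S-polynomial is built so that the two leading terms cancel; whether anything survives reduction is exactly the Gröbner-basis criterion.

S(g_1, g_2) = 5/4*x*y**2*z**2 + x*y - 3/4*x + 3/4; remainder on division = x*y - 3/4*x + 25/16*y**3*z**3 + 5/4*y**2*z + 3/4.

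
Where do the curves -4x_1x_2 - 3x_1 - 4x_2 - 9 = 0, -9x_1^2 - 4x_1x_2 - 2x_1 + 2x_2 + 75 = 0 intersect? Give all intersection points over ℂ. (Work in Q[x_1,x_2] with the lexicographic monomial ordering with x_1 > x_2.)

{(-3, 0), (19/18 - sqrt(1207)/18, -83/12 - sqrt(1207)/6), (19/18 + sqrt(1207)/18, -83/12 + sqrt(1207)/6)}

Compute a lex Gröbner basis by Buchberger's algorithm.
f_1 = -4x_1x_2 - 3x_1 - 4x_2 - 9, LT = x_1x_2.
f_2 = -9x_1^2 - 4x_1x_2 - 2x_1 + 2x_2 + 75, LT = x_1^2.

S(f_1,f_2): lcm = x_1^2x_2. S = 3/4x_1^2 - 4/9x_1x_2^2 + 7/9x_1x_2 + 9/4x_1 + 2/9x_2^2 + 25/3x_2.
  leading term x_1^2: subtract (-1/12)·f_2 from 3/4x_1^2 - 4/9x_1x_2^2 + 7/9x_1x_2 + 9/4x_1 + 2/9x_2^2 + 25/3x_2 → -4/9x_1x_2^2 + 4/9x_1x_2 + 25/12x_1 + 2/9x_2^2 + 17/2x_2 + 25/4
  leading term x_1x_2^2: subtract (1/9x_2)·f_1 from -4/9x_1x_2^2 + 4/9x_1x_2 + 25/12x_1 + 2/9x_2^2 + 17/2x_2 + 25/4 → 7/9x_1x_2 + 25/12x_1 + 2/3x_2^2 + 19/2x_2 + 25/4
  leading term x_1x_2: subtract (-7/36)·f_1 from 7/9x_1x_2 + 25/12x_1 + 2/3x_2^2 + 19/2x_2 + 25/4 → 3/2x_1 + 2/3x_2^2 + 157/18x_2 + 9/2
  leading term x_1: no divisor's leading term divides it; move 3/2x_1 to the remainder.
  leading term x_2^2: no divisor's leading term divides it; move 2/3x_2^2 to the remainder.
  leading term x_2: no divisor's leading term divides it; move 157/18x_2 to the remainder.
  leading term 1: no divisor's leading term divides it; move 9/2 to the remainder.
  remainder 3/2x_1 + 2/3x_2^2 + 157/18x_2 + 9/2 ≠ 0; add h_3 = 3/2x_1 + 2/3x_2^2 + 157/18x_2 + 9/2 to the basis.

S(f_1,h_3): lcm = x_1x_2. S = 3/4x_1 - 4/9x_2^3 - 157/27x_2^2 - 2x_2 + 9/4.
  leading term x_1: subtract (1/2)·h_3 from 3/4x_1 - 4/9x_2^3 - 157/27x_2^2 - 2x_2 + 9/4 → -4/9x_2^3 - 166/27x_2^2 - 229/36x_2
  leading term x_2^3: no divisor's leading term divides it; move -4/9x_2^3 to the remainder.
  leading term x_2^2: no divisor's leading term divides it; move -166/27x_2^2 to the remainder.
  leading term x_2: no divisor's leading term divides it; move -229/36x_2 to the remainder.
  remainder -4/9x_2^3 - 166/27x_2^2 - 229/36x_2 ≠ 0; add h_4 = -4/9x_2^3 - 166/27x_2^2 - 229/36x_2 to the basis.

The other S-polynomials (S(f_2,h_3), S(f_1,h_4), S(f_2,h_4), S(h_3,h_4)) all reduce to 0 modulo the current basis, so we have a Gröbner basis.
Inter-reduce: drop elements whose leading term is divisible by another's, tail-reduce, and make monic.
Reduced Gröbner basis: {x_1 + 4/9x_2^2 + 157/27x_2 + 3, x_2^3 + 83/6x_2^2 + 229/16x_2}.

The lex basis is triangular: the last element involves only x_2. Solving x_2^3 + 83/6x_2^2 + 229/16x_2 = 0 gives x_2 ∈ {0, -83/12 - sqrt(1207)/6, -83/12 + sqrt(1207)/6}; substituting each value into the earlier elements determines the remaining variables.
  x_2 = 0: the earlier basis element becomes x_1 + 3 = 0, giving x_1 = -3 — point (-3, 0).
  x_2 = -83/12 - sqrt(1207)/6: the earlier basis element becomes x_1 - 19/18 + sqrt(1207)/18 = 0, giving x_1 = 19/18 - sqrt(1207)/18 — point (19/18 - sqrt(1207)/18, -83/12 - sqrt(1207)/6).
  x_2 = -83/12 + sqrt(1207)/6: the earlier basis element becomes x_1 - sqrt(1207)/18 - 19/18 = 0, giving x_1 = 19/18 + sqrt(1207)/18 — point (19/18 + sqrt(1207)/18, -83/12 + sqrt(1207)/6).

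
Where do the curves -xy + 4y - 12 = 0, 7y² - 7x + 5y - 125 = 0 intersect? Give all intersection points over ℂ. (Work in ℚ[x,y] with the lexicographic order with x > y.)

Compute a lex Gröbner basis by Buchberger's algorithm.
f_1 = -xy + 4y - 12, LT = xy.
f_2 = -7x + 7y² + 5y - 125, LT = x.

S(f_1,f_2): lcm = xy. S = y³ + 5/7y² - 153/7y + 12.
  leading term y³: no divisor's leading term divides it; move y³ to the remainder.
  leading term y²: no divisor's leading term divides it; move 5/7y² to the remainder.
  leading term y: no divisor's leading term divides it; move -153/7y to the remainder.
  leading term 1: no divisor's leading term divides it; move 12 to the remainder.
  remainder y³ + 5/7y² - 153/7y + 12 ≠ 0; add h_3 = y³ + 5/7y² - 153/7y + 12 to the basis.

The other S-polynomials (S(f_1,h_3), S(f_2,h_3)) all reduce to 0 modulo the current basis, so we have a Gröbner basis.
Inter-reduce: drop elements whose leading term is divisible by another's, tail-reduce, and make monic.
Reduced Gröbner basis: {x - y² - 5/7y + 125/7, y³ + 5/7y² - 153/7y + 12}.

The lex basis is triangular: the last element involves only y. Solving y³ + 5/7y² - 153/7y + 12 = 0 gives y ∈ {4, -33/14 + sqrt(1677)/14, -sqrt(1677)/14 - 33/14}; substituting each value into the earlier elements determines the remaining variables.
  y = 4: the earlier basis element becomes x - 1 = 0, giving x = 1 — point (1, 4).
  y = -33/14 + sqrt(1677)/14: the earlier basis element becomes x + 38/7 + 2*sqrt(1677)/7 = 0, giving x = -2*sqrt(1677)/7 - 38/7 — point (-2*sqrt(1677)/7 - 38/7, -33/14 + sqrt(1677)/14).
  y = -sqrt(1677)/14 - 33/14: the earlier basis element becomes x - 2*sqrt(1677)/7 + 38/7 = 0, giving x = -38/7 + 2*sqrt(1677)/7 — point (-38/7 + 2*sqrt(1677)/7, -sqrt(1677)/14 - 33/14).
A lex Gröbner basis triangularizes the system, enabling back-substitution.

{(1, 4), (-2*sqrt(1677)/7 - 38/7, -33/14 + sqrt(1677)/14), (-38/7 + 2*sqrt(1677)/7, -sqrt(1677)/14 - 33/14)}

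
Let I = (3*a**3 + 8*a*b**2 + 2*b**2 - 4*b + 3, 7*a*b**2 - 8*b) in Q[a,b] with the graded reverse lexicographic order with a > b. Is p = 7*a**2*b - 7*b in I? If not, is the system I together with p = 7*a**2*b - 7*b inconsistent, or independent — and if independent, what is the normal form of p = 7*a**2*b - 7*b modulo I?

First compute the reduced Gröbner basis of I by Buchberger's algorithm.
f_1 = 3*a**3 + 8*a*b**2 + 2*b**2 - 4*b + 3, LT = a**3.
f_2 = 7*a*b**2 - 8*b, LT = a*b**2.

S(f_1,f_2): lcm = a**3*b**2. S = 8/3*a*b**4 + 2/3*b**4 + 8/7*a**2*b - 4/3*b**3 + b**2.
  reduce S modulo (f_1, f_2):
  remainder 2/3*b**4 + 8/7*a**2*b + 12/7*b**3 + b**2 ≠ 0; add h_3 = 2/3*b**4 + 8/7*a**2*b + 12/7*b**3 + b**2 to the basis.

The other S-polynomials (S(f_1,h_3), S(f_2,h_3)) all reduce to 0 modulo the current basis, so we have a Gröbner basis.
Inter-reduce: drop elements whose leading term is divisible by another's, tail-reduce, and make monic.
Reduced Gröbner basis: {b**4 + 12/7*a**2*b + 18/7*b**3 + 3/2*b**2, a**3 + 2/3*b**2 + 12/7*b + 1, a*b**2 - 8/7*b}.
Label its elements g_1 = b**4 + 12/7*a**2*b + 18/7*b**3 + 3/2*b**2, g_2 = a**3 + 2/3*b**2 + 12/7*b + 1, g_3 = a*b**2 - 8/7*b.

Reduce p = 7*a**2*b - 7*b modulo G:
  leading term a**2*b: no divisor's leading term divides it; move 7*a**2*b to the remainder.
  leading term b: no divisor's leading term divides it; move -7*b to the remainder.
  normal form = 7*a**2*b - 7*b.
The normal form is nonzero, so p ∉ I. Since p minus its normal form lies in I, I + (p) = I + (r) where r = 7*a**2*b - 7*b; decide whether this ideal is the whole ring.
Run Buchberger on G together with r (pairs among the g_i already reduce to 0 since G is a Gröbner basis):
g_1 = b**4 + 12/7*a**2*b + 18/7*b**3 + 3/2*b**2, LT = b**4.
g_2 = a**3 + 2/3*b**2 + 12/7*b + 1, LT = a**3.
g_3 = a*b**2 - 8/7*b, LT = a*b**2.
r = 7*a**2*b - 7*b, LT = a**2*b.

S(g_1,r): lcm = a**2*b**4. S = 12/7*a**4*b + 18/7*a**2*b**3 + 3/2*a**2*b**2 + b**4.
  reduce S modulo (g_1, g_2, g_3, r):
  remainder -18/7*b**3 - 275/98*b**2 - 12/7*b ≠ 0; add m_5 = -18/7*b**3 - 275/98*b**2 - 12/7*b to the basis.

S(g_2,r): lcm = a**3*b. S = 2/3*b**3 + a*b + 12/7*b**2 + b.
  reduce S modulo (g_1, g_2, g_3, r, m_5):
  remainder a*b + 373/378*b**2 + 5/9*b ≠ 0; add m_6 = a*b + 373/378*b**2 + 5/9*b to the basis.

S(g_3,r): lcm = a**2*b**2. S = -8/7*a*b + b**2.
  reduce S modulo (g_1, g_2, g_3, r, m_5, m_6):
  remainder 2815/1323*b**2 + 40/63*b ≠ 0; add m_7 = 2815/1323*b**2 + 40/63*b to the basis.

S(g_1,m_5): lcm = b**4. S = 12/7*a**2*b + 373/252*b**3 + 5/6*b**2.
  reduce S modulo (g_1, g_2, g_3, r, m_5, m_6, m_7):
  remainder 11360/11823*b ≠ 0; add m_8 = 11360/11823*b to the basis.

The other S-polynomials (S(g_1,g_2), S(g_1,g_3), S(g_2,g_3), S(g_2,m_5), S(g_3,m_5), S(r,m_5), S(g_1,m_6), S(g_2,m_6), S(g_3,m_6), S(r,m_6), S(m_5,m_6), S(g_1,m_7), S(g_2,m_7), S(g_3,m_7), S(r,m_7), S(m_5,m_7), S(m_6,m_7), S(g_1,m_8), S(g_2,m_8), S(g_3,m_8), S(r,m_8), S(m_5,m_8), S(m_6,m_8), S(m_7,m_8)) all reduce to 0 modulo the current basis, so we have a Gröbner basis.
Inter-reduce: drop elements whose leading term is divisible by another's, tail-reduce, and make monic.
Reduced Gröbner basis: {a**3 + 1, b}.
The reduced Gröbner basis of I + (p) is {a**3 + 1, b} ≠ {1}, a proper ideal, so the enlarged system stays consistent: p is independent of I, with normal form 7*a**2*b - 7*b.

7*a**2*b - 7*b is independent of I; its normal form modulo I is 7*a**2*b - 7*b.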